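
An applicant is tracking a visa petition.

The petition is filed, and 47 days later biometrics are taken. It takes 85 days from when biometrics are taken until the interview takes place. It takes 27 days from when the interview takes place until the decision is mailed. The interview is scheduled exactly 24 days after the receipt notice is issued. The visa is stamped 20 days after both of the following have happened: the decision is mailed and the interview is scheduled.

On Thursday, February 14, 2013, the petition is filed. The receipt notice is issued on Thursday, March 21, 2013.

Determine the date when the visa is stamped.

The petition is filed: Feb 14, 2013.
Biometrics are taken: Feb 14, 2013 + 47 days = Apr 2, 2013.
The interview takes place: Apr 2, 2013 + 85 days = Jun 26, 2013.
The decision is mailed: Jun 26, 2013 + 27 days = Jul 23, 2013.
The receipt notice is issued: Mar 21, 2013.
The interview is scheduled: Mar 21, 2013 + 24 days = Apr 14, 2013.
Both prerequisites met — the decision is mailed (Jul 23, 2013), the interview is scheduled (Apr 14, 2013); the later is Jul 23, 2013.
The visa is stamped: Jul 23, 2013 + 20 days = Aug 12, 2013.

Monday, August 12, 2013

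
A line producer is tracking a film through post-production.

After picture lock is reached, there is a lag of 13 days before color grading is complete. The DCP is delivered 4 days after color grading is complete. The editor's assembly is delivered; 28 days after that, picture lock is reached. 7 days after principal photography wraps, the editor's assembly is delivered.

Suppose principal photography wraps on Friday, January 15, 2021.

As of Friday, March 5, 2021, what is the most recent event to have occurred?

Principal photography wraps: Jan 15, 2021.
The editor's assembly is delivered: Jan 15, 2021 + 7 days = Jan 22, 2021.
Picture lock is reached: Jan 22, 2021 + 28 days = Feb 19, 2021.
Color grading is complete: Feb 19, 2021 + 13 days = Mar 4, 2021.
The DCP is delivered: Mar 4, 2021 + 4 days = Mar 8, 2021.
Mar 5, 2021 falls between when color grading is complete (Mar 4, 2021) and when the DCP is delivered (Mar 8, 2021).

Color grading is complete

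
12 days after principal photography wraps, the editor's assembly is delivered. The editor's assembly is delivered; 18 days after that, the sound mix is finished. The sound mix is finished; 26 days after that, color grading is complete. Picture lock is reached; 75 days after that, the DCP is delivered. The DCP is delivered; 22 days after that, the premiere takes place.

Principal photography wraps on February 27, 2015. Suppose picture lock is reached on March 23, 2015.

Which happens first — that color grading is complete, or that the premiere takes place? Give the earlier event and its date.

Principal photography wraps: Feb 27, 2015.
The editor's assembly is delivered: Feb 27, 2015 + 12 days = Mar 11, 2015.
The sound mix is finished: Mar 11, 2015 + 18 days = Mar 29, 2015.
Color grading is complete: Mar 29, 2015 + 26 days = Apr 24, 2015.
Picture lock is reached: Mar 23, 2015.
The DCP is delivered: Mar 23, 2015 + 75 days = Jun 6, 2015.
The premiere takes place: Jun 6, 2015 + 22 days = Jun 28, 2015.
Comparing: color grading is complete on Apr 24, 2015 vs the premiere takes place on Jun 28, 2015. Earlier: color grading is complete.

Color grading is complete — April 24, 2015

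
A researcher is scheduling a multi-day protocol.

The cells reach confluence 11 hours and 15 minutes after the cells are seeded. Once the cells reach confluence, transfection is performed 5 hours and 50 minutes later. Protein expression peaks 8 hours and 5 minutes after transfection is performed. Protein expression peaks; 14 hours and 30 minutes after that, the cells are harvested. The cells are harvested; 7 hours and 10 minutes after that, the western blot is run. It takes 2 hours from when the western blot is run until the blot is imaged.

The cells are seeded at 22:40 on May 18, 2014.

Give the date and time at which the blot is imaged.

The cells are seeded: 22:40 May 18, 2014.
The cells reach confluence: 22:40 May 18, 2014 + 11h15m = 09:55 May 19, 2014.
Transfection is performed: 09:55 May 19, 2014 + 5h50m = 15:45 May 19, 2014.
Protein expression peaks: 15:45 May 19, 2014 + 8h05m = 23:50 May 19, 2014.
The cells are harvested: 23:50 May 19, 2014 + 14h30m = 14:20 May 20, 2014.
The western blot is run: 14:20 May 20, 2014 + 7h10m = 21:30 May 20, 2014.
The blot is imaged: 21:30 May 20, 2014 + 2h = 23:30 May 20, 2014.

23:30 on May 20, 2014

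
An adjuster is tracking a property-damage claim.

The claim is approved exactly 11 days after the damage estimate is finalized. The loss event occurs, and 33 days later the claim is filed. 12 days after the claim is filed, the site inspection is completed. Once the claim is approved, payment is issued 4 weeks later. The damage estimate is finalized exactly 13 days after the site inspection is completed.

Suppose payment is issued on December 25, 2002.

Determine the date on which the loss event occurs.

Payment is issued: Dec 25, 2002.
The claim is approved: Dec 25, 2002 − 4 weeks = Nov 27, 2002.
The damage estimate is finalized: Nov 27, 2002 − 11 days = Nov 16, 2002.
The site inspection is completed: Nov 16, 2002 − 13 days = Nov 3, 2002.
The claim is filed: Nov 3, 2002 − 12 days = Oct 22, 2002.
The loss event occurs: Oct 22, 2002 − 33 days = Sep 19, 2002.

September 19, 2002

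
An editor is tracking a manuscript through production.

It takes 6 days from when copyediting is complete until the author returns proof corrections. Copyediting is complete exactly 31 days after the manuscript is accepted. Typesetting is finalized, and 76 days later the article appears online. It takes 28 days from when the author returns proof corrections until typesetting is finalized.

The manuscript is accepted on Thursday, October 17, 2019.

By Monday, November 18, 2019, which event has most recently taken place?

Copyediting is complete

The manuscript is accepted: Oct 17, 2019.
Copyediting is complete: Oct 17, 2019 + 31 days = Nov 17, 2019.
The author returns proof corrections: Nov 17, 2019 + 6 days = Nov 23, 2019.
Typesetting is finalized: Nov 23, 2019 + 28 days = Dec 21, 2019.
The article appears online: Dec 21, 2019 + 76 days = Mar 6, 2020.
Nov 18, 2019 falls between when copyediting is complete (Nov 17, 2019) and when the author returns proof corrections (Nov 23, 2019).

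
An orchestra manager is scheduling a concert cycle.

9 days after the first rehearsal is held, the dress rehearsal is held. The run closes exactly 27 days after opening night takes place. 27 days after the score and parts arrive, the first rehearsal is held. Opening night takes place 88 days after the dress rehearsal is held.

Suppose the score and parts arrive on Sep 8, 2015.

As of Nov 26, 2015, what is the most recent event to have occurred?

The score and parts arrive: Sep 8, 2015.
The first rehearsal is held: Sep 8, 2015 + 27 days = Oct 5, 2015.
The dress rehearsal is held: Oct 5, 2015 + 9 days = Oct 14, 2015.
Opening night takes place: Oct 14, 2015 + 88 days = Jan 10, 2016.
The run closes: Jan 10, 2016 + 27 days = Feb 6, 2016.
Nov 26, 2015 falls between when the dress rehearsal is held (Oct 14, 2015) and when opening night takes place (Jan 10, 2016).

The dress rehearsal is held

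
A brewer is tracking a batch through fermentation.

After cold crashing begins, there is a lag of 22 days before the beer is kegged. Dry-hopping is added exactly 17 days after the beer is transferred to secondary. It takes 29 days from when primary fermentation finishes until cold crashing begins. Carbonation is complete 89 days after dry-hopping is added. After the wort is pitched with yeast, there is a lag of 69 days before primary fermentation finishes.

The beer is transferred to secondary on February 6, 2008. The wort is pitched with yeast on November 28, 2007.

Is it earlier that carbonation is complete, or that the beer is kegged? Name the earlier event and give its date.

The beer is transferred to secondary: Feb 6, 2008.
Dry-hopping is added: Feb 6, 2008 + 17 days = Feb 23, 2008.
Carbonation is complete: Feb 23, 2008 + 89 days = May 22, 2008.
The wort is pitched with yeast: Nov 28, 2007.
Primary fermentation finishes: Nov 28, 2007 + 69 days = Feb 5, 2008.
Cold crashing begins: Feb 5, 2008 + 29 days = Mar 5, 2008.
The beer is kegged: Mar 5, 2008 + 22 days = Mar 27, 2008.
Comparing: carbonation is complete on May 22, 2008 vs the beer is kegged on Mar 27, 2008. Earlier: the beer is kegged.

The beer is kegged — March 27, 2008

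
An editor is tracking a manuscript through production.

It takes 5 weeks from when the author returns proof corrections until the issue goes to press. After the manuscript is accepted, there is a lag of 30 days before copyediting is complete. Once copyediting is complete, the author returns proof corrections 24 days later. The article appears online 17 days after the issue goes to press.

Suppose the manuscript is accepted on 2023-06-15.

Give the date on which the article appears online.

2023-09-29

The manuscript is accepted: Jun 15, 2023.
Copyediting is complete: Jun 15, 2023 + 30 days = Jul 15, 2023.
The author returns proof corrections: Jul 15, 2023 + 24 days = Aug 8, 2023.
The issue goes to press: Aug 8, 2023 + 5 weeks = Sep 12, 2023.
The article appears online: Sep 12, 2023 + 17 days = Sep 29, 2023.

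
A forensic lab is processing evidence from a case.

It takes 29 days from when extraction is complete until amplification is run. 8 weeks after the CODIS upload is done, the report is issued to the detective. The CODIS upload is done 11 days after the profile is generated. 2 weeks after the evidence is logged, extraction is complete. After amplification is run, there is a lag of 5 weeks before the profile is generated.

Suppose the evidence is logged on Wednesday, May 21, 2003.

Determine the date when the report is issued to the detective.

The evidence is logged: May 21, 2003.
Extraction is complete: May 21, 2003 + 2 weeks = Jun 4, 2003.
Amplification is run: Jun 4, 2003 + 29 days = Jul 3, 2003.
The profile is generated: Jul 3, 2003 + 5 weeks = Aug 7, 2003.
The CODIS upload is done: Aug 7, 2003 + 11 days = Aug 18, 2003.
The report is issued to the detective: Aug 18, 2003 + 8 weeks = Oct 13, 2003.

Monday, October 13, 2003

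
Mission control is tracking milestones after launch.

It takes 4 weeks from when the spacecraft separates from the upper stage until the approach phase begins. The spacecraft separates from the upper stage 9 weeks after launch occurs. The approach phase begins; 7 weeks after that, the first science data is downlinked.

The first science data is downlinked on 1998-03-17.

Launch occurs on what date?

The first science data is downlinked: Mar 17, 1998.
The approach phase begins: Mar 17, 1998 − 7 weeks = Jan 27, 1998.
The spacecraft separates from the upper stage: Jan 27, 1998 − 4 weeks = Dec 30, 1997.
Launch occurs: Dec 30, 1997 − 9 weeks = Oct 28, 1997.

1997-10-28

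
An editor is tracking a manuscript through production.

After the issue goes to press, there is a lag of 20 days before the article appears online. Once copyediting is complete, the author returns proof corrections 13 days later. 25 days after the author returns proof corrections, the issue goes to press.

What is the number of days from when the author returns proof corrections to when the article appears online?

45 days

Causal path: the author returns proof corrections → the issue goes to press → the article appears online.
Total delay along the path: 25 + 20 = 45 days.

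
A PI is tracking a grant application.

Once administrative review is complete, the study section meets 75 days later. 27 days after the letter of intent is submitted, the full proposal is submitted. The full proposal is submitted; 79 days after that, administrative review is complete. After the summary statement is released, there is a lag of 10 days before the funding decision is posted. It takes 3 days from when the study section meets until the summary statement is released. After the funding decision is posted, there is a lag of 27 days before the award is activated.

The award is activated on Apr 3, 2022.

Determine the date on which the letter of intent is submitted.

The award is activated: Apr 3, 2022.
The funding decision is posted: Apr 3, 2022 − 27 days = Mar 7, 2022.
The summary statement is released: Mar 7, 2022 − 10 days = Feb 25, 2022.
The study section meets: Feb 25, 2022 − 3 days = Feb 22, 2022.
Administrative review is complete: Feb 22, 2022 − 75 days = Dec 9, 2021.
The full proposal is submitted: Dec 9, 2021 − 79 days = Sep 21, 2021.
The letter of intent is submitted: Sep 21, 2021 − 27 days = Aug 25, 2021.

Aug 25, 2021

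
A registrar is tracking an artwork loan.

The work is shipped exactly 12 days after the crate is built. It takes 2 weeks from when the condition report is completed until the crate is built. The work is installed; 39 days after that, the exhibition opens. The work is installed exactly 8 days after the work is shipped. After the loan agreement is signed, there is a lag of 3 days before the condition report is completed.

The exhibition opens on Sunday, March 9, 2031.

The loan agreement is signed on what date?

Monday, December 23, 2030

The exhibition opens: Mar 9, 2031.
The work is installed: Mar 9, 2031 − 39 days = Jan 29, 2031.
The work is shipped: Jan 29, 2031 − 8 days = Jan 21, 2031.
The crate is built: Jan 21, 2031 − 12 days = Jan 9, 2031.
The condition report is completed: Jan 9, 2031 − 2 weeks = Dec 26, 2030.
The loan agreement is signed: Dec 26, 2030 − 3 days = Dec 23, 2030.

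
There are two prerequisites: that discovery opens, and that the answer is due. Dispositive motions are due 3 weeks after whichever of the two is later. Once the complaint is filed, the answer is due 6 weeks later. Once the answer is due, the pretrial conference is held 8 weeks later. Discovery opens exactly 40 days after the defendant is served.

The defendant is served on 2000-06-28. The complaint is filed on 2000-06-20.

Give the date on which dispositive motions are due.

2000-08-28

The defendant is served: Jun 28, 2000.
Discovery opens: Jun 28, 2000 + 40 days = Aug 7, 2000.
The complaint is filed: Jun 20, 2000.
The answer is due: Jun 20, 2000 + 6 weeks = Aug 1, 2000.
Both prerequisites met — discovery opens (Aug 7, 2000), the answer is due (Aug 1, 2000); the later is Aug 7, 2000.
Dispositive motions are due: Aug 7, 2000 + 3 weeks = Aug 28, 2000.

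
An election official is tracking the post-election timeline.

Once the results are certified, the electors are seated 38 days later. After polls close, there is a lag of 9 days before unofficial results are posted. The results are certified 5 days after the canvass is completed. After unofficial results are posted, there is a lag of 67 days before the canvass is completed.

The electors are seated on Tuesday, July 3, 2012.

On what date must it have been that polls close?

The electors are seated: Jul 3, 2012.
The results are certified: Jul 3, 2012 − 38 days = May 26, 2012.
The canvass is completed: May 26, 2012 − 5 days = May 21, 2012.
Unofficial results are posted: May 21, 2012 − 67 days = Mar 15, 2012.
Polls close: Mar 15, 2012 − 9 days = Mar 6, 2012.

Tuesday, March 6, 2012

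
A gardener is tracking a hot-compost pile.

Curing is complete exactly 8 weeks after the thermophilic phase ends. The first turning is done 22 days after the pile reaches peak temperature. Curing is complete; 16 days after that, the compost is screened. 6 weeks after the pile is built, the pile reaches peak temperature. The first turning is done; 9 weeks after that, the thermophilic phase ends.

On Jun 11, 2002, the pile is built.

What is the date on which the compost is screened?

The pile is built: Jun 11, 2002.
The pile reaches peak temperature: Jun 11, 2002 + 6 weeks = Jul 23, 2002.
The first turning is done: Jul 23, 2002 + 22 days = Aug 14, 2002.
The thermophilic phase ends: Aug 14, 2002 + 9 weeks = Oct 16, 2002.
Curing is complete: Oct 16, 2002 + 8 weeks = Dec 11, 2002.
The compost is screened: Dec 11, 2002 + 16 days = Dec 27, 2002.

Dec 27, 2002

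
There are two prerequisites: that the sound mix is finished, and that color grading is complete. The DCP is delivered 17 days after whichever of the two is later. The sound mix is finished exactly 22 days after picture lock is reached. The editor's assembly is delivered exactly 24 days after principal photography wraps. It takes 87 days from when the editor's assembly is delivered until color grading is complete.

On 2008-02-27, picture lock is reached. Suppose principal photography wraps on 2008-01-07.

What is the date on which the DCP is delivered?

Picture lock is reached: Feb 27, 2008.
The sound mix is finished: Feb 27, 2008 + 22 days = Mar 20, 2008.
Principal photography wraps: Jan 7, 2008.
The editor's assembly is delivered: Jan 7, 2008 + 24 days = Jan 31, 2008.
Color grading is complete: Jan 31, 2008 + 87 days = Apr 27, 2008.
Both prerequisites met — the sound mix is finished (Mar 20, 2008), color grading is complete (Apr 27, 2008); the later is Apr 27, 2008.
The DCP is delivered: Apr 27, 2008 + 17 days = May 14, 2008.

2008-05-14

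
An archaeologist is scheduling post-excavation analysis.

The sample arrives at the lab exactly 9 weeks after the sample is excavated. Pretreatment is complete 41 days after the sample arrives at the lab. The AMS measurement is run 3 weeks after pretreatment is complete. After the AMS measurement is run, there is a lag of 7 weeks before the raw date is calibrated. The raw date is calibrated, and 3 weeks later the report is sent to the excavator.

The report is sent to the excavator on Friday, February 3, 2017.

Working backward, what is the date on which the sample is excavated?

Saturday, July 23, 2016

The report is sent to the excavator: Feb 3, 2017.
The raw date is calibrated: Feb 3, 2017 − 3 weeks = Jan 13, 2017.
The AMS measurement is run: Jan 13, 2017 − 7 weeks = Nov 25, 2016.
Pretreatment is complete: Nov 25, 2016 − 3 weeks = Nov 4, 2016.
The sample arrives at the lab: Nov 4, 2016 − 41 days = Sep 24, 2016.
The sample is excavated: Sep 24, 2016 − 9 weeks = Jul 23, 2016.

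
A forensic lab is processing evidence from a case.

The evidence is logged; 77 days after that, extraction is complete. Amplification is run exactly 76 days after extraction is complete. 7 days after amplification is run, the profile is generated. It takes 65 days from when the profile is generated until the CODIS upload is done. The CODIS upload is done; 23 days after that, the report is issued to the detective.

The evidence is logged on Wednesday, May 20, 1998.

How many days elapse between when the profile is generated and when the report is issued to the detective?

Causal path: the profile is generated → the CODIS upload is done → the report is issued to the detective.
Total delay along the path: 65 + 23 = 88 days.

88 days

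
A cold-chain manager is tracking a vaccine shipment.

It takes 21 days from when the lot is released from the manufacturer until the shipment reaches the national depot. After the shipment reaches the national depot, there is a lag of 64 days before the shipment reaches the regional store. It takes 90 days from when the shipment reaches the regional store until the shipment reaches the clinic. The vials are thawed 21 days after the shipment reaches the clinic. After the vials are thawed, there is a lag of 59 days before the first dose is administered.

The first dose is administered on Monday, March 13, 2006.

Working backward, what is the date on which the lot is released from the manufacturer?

Friday, July 1, 2005

The first dose is administered: Mar 13, 2006.
The vials are thawed: Mar 13, 2006 − 59 days = Jan 13, 2006.
The shipment reaches the clinic: Jan 13, 2006 − 21 days = Dec 23, 2005.
The shipment reaches the regional store: Dec 23, 2005 − 90 days = Sep 24, 2005.
The shipment reaches the national depot: Sep 24, 2005 − 64 days = Jul 22, 2005.
The lot is released from the manufacturer: Jul 22, 2005 − 21 days = Jul 1, 2005.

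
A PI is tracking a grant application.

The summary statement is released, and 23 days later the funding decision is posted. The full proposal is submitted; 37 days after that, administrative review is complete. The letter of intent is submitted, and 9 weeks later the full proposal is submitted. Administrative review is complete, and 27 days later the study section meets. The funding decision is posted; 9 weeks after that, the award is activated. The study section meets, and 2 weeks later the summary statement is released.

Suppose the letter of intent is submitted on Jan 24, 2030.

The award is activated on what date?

The letter of intent is submitted: Jan 24, 2030.
The full proposal is submitted: Jan 24, 2030 + 9 weeks = Mar 28, 2030.
Administrative review is complete: Mar 28, 2030 + 37 days = May 4, 2030.
The study section meets: May 4, 2030 + 27 days = May 31, 2030.
The summary statement is released: May 31, 2030 + 2 weeks = Jun 14, 2030.
The funding decision is posted: Jun 14, 2030 + 23 days = Jul 7, 2030.
The award is activated: Jul 7, 2030 + 9 weeks = Sep 8, 2030.

Sep 8, 2030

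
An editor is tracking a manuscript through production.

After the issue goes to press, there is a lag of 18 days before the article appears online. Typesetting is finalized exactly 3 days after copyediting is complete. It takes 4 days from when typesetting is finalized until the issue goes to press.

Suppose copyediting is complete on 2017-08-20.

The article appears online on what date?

Copyediting is complete: Aug 20, 2017.
Typesetting is finalized: Aug 20, 2017 + 3 days = Aug 23, 2017.
The issue goes to press: Aug 23, 2017 + 4 days = Aug 27, 2017.
The article appears online: Aug 27, 2017 + 18 days = Sep 14, 2017.

2017-09-14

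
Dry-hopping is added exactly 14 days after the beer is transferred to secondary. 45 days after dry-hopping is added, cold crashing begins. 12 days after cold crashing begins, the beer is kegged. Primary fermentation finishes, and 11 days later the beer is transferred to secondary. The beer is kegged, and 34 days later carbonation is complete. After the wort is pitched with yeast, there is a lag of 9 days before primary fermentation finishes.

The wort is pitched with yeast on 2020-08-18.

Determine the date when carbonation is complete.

The wort is pitched with yeast: Aug 18, 2020.
Primary fermentation finishes: Aug 18, 2020 + 9 days = Aug 27, 2020.
The beer is transferred to secondary: Aug 27, 2020 + 11 days = Sep 7, 2020.
Dry-hopping is added: Sep 7, 2020 + 14 days = Sep 21, 2020.
Cold crashing begins: Sep 21, 2020 + 45 days = Nov 5, 2020.
The beer is kegged: Nov 5, 2020 + 12 days = Nov 17, 2020.
Carbonation is complete: Nov 17, 2020 + 34 days = Dec 21, 2020.

2020-12-21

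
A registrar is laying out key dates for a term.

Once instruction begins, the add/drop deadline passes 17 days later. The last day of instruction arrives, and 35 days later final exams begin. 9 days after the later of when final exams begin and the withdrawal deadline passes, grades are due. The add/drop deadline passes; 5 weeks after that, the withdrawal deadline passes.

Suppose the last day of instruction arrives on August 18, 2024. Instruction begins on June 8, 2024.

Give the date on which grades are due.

October 1, 2024

The last day of instruction arrives: Aug 18, 2024.
Final exams begin: Aug 18, 2024 + 35 days = Sep 22, 2024.
Instruction begins: Jun 8, 2024.
The add/drop deadline passes: Jun 8, 2024 + 17 days = Jun 25, 2024.
The withdrawal deadline passes: Jun 25, 2024 + 5 weeks = Jul 30, 2024.
Both prerequisites met — final exams begin (Sep 22, 2024), the withdrawal deadline passes (Jul 30, 2024); the later is Sep 22, 2024.
Grades are due: Sep 22, 2024 + 9 days = Oct 1, 2024.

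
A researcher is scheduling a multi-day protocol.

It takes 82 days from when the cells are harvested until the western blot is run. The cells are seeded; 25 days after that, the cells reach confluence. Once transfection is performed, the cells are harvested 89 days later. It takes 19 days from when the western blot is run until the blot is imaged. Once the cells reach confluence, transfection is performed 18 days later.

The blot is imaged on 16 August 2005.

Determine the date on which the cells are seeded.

The blot is imaged: Aug 16, 2005.
The western blot is run: Aug 16, 2005 − 19 days = Jul 28, 2005.
The cells are harvested: Jul 28, 2005 − 82 days = May 7, 2005.
Transfection is performed: May 7, 2005 − 89 days = Feb 7, 2005.
The cells reach confluence: Feb 7, 2005 − 18 days = Jan 20, 2005.
The cells are seeded: Jan 20, 2005 − 25 days = Dec 26, 2004.

26 December 2004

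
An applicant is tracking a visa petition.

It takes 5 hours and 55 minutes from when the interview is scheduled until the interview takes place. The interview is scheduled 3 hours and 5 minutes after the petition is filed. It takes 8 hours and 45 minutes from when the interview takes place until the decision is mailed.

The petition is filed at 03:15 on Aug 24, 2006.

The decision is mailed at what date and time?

The petition is filed: 03:15 Aug 24, 2006.
The interview is scheduled: 03:15 Aug 24, 2006 + 3h05m = 06:20 Aug 24, 2006.
The interview takes place: 06:20 Aug 24, 2006 + 5h55m = 12:15 Aug 24, 2006.
The decision is mailed: 12:15 Aug 24, 2006 + 8h45m = 21:00 Aug 24, 2006.

21:00 on Aug 24, 2006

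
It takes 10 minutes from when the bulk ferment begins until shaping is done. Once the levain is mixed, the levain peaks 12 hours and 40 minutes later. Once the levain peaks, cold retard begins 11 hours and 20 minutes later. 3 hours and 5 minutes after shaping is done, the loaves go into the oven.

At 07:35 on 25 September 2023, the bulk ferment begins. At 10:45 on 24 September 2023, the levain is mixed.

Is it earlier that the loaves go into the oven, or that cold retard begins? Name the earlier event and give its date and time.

Cold retard begins — 10:45 on 25 September 2023

The bulk ferment begins: 07:35 Sep 25, 2023.
Shaping is done: 07:35 Sep 25, 2023 + 10m = 07:45 Sep 25, 2023.
The loaves go into the oven: 07:45 Sep 25, 2023 + 3h05m = 10:50 Sep 25, 2023.
The levain is mixed: 10:45 Sep 24, 2023.
The levain peaks: 10:45 Sep 24, 2023 + 12h40m = 23:25 Sep 24, 2023.
Cold retard begins: 23:25 Sep 24, 2023 + 11h20m = 10:45 Sep 25, 2023.
Comparing: the loaves go into the oven at 10:50 Sep 25, 2023 vs cold retard begins at 10:45 Sep 25, 2023. Earlier: cold retard begins.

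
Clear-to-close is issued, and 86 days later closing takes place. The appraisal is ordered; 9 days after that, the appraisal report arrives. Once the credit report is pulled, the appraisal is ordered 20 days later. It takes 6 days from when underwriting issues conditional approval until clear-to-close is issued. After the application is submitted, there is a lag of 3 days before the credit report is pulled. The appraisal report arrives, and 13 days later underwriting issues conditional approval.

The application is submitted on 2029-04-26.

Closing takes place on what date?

The application is submitted: Apr 26, 2029.
The credit report is pulled: Apr 26, 2029 + 3 days = Apr 29, 2029.
The appraisal is ordered: Apr 29, 2029 + 20 days = May 19, 2029.
The appraisal report arrives: May 19, 2029 + 9 days = May 28, 2029.
Underwriting issues conditional approval: May 28, 2029 + 13 days = Jun 10, 2029.
Clear-to-close is issued: Jun 10, 2029 + 6 days = Jun 16, 2029.
Closing takes place: Jun 16, 2029 + 86 days = Sep 10, 2029.

2029-09-10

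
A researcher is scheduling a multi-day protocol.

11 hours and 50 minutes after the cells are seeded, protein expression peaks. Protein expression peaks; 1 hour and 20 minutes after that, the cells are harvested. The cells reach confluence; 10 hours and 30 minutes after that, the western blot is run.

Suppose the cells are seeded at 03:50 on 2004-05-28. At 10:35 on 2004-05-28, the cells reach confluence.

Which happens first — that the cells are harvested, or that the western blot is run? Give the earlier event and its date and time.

The cells are harvested — 17:00 on 2004-05-28

The cells are seeded: 03:50 May 28, 2004.
Protein expression peaks: 03:50 May 28, 2004 + 11h50m = 15:40 May 28, 2004.
The cells are harvested: 15:40 May 28, 2004 + 1h20m = 17:00 May 28, 2004.
The cells reach confluence: 10:35 May 28, 2004.
The western blot is run: 10:35 May 28, 2004 + 10h30m = 21:05 May 28, 2004.
Comparing: the cells are harvested at 17:00 May 28, 2004 vs the western blot is run at 21:05 May 28, 2004. Earlier: the cells are harvested.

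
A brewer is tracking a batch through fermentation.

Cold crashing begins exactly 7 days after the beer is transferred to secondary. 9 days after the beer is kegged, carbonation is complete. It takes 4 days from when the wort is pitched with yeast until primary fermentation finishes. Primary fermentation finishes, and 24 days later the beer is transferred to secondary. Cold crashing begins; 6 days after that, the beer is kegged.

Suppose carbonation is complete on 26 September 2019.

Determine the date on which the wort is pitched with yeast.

7 August 2019

Carbonation is complete: Sep 26, 2019.
The beer is kegged: Sep 26, 2019 − 9 days = Sep 17, 2019.
Cold crashing begins: Sep 17, 2019 − 6 days = Sep 11, 2019.
The beer is transferred to secondary: Sep 11, 2019 − 7 days = Sep 4, 2019.
Primary fermentation finishes: Sep 4, 2019 − 24 days = Aug 11, 2019.
The wort is pitched with yeast: Aug 11, 2019 − 4 days = Aug 7, 2019.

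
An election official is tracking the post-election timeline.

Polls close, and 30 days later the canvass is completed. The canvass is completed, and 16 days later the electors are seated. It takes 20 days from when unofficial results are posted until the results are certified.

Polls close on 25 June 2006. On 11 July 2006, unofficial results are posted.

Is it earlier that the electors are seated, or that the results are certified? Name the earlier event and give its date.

The results are certified — 31 July 2006

Polls close: Jun 25, 2006.
The canvass is completed: Jun 25, 2006 + 30 days = Jul 25, 2006.
The electors are seated: Jul 25, 2006 + 16 days = Aug 10, 2006.
Unofficial results are posted: Jul 11, 2006.
The results are certified: Jul 11, 2006 + 20 days = Jul 31, 2006.
Comparing: the electors are seated on Aug 10, 2006 vs the results are certified on Jul 31, 2006. Earlier: the results are certified.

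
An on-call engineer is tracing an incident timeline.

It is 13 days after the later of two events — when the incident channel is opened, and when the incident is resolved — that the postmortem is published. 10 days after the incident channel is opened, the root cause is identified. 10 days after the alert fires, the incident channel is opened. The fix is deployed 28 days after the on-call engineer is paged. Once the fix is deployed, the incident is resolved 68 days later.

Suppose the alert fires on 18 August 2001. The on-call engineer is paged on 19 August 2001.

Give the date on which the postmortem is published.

6 December 2001

The alert fires: Aug 18, 2001.
The incident channel is opened: Aug 18, 2001 + 10 days = Aug 28, 2001.
The on-call engineer is paged: Aug 19, 2001.
The fix is deployed: Aug 19, 2001 + 28 days = Sep 16, 2001.
The incident is resolved: Sep 16, 2001 + 68 days = Nov 23, 2001.
Both prerequisites met — the incident channel is opened (Aug 28, 2001), the incident is resolved (Nov 23, 2001); the later is Nov 23, 2001.
The postmortem is published: Nov 23, 2001 + 13 days = Dec 6, 2001.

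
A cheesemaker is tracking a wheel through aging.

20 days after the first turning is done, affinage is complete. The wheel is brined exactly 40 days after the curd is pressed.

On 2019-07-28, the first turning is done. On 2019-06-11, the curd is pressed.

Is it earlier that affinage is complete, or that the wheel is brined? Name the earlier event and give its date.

The first turning is done: Jul 28, 2019.
Affinage is complete: Jul 28, 2019 + 20 days = Aug 17, 2019.
The curd is pressed: Jun 11, 2019.
The wheel is brined: Jun 11, 2019 + 40 days = Jul 21, 2019.
Comparing: affinage is complete on Aug 17, 2019 vs the wheel is brined on Jul 21, 2019. Earlier: the wheel is brined.

The wheel is brined — 2019-07-21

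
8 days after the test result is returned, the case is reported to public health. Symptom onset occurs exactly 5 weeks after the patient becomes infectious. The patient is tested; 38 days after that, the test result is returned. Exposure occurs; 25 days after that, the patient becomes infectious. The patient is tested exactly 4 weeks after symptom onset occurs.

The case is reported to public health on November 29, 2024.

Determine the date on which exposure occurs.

The case is reported to public health: Nov 29, 2024.
The test result is returned: Nov 29, 2024 − 8 days = Nov 21, 2024.
The patient is tested: Nov 21, 2024 − 38 days = Oct 14, 2024.
Symptom onset occurs: Oct 14, 2024 − 4 weeks = Sep 16, 2024.
The patient becomes infectious: Sep 16, 2024 − 5 weeks = Aug 12, 2024.
Exposure occurs: Aug 12, 2024 − 25 days = Jul 18, 2024.

July 18, 2024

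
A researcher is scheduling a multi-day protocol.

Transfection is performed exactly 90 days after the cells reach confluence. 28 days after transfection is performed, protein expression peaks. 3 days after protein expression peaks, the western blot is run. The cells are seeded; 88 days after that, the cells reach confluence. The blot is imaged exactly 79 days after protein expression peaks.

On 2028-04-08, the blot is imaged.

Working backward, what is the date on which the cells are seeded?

2027-06-28

The blot is imaged: Apr 8, 2028.
Protein expression peaks: Apr 8, 2028 − 79 days = Jan 20, 2028.
Transfection is performed: Jan 20, 2028 − 28 days = Dec 23, 2027.
The cells reach confluence: Dec 23, 2027 − 90 days = Sep 24, 2027.
The cells are seeded: Sep 24, 2027 − 88 days = Jun 28, 2027.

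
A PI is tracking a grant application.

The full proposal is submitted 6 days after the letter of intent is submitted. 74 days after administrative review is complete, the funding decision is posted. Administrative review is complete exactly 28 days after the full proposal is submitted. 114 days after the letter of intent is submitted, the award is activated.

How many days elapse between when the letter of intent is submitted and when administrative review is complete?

34 days

Causal path: the letter of intent is submitted → the full proposal is submitted → administrative review is complete.
Total delay along the path: 6 + 28 = 34 days.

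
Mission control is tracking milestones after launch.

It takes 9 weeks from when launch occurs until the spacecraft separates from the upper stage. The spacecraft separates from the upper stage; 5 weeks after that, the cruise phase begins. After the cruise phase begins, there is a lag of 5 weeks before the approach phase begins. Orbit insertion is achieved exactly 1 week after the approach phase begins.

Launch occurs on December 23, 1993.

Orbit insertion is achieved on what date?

Launch occurs: Dec 23, 1993.
The spacecraft separates from the upper stage: Dec 23, 1993 + 9 weeks = Feb 24, 1994.
The cruise phase begins: Feb 24, 1994 + 5 weeks = Mar 31, 1994.
The approach phase begins: Mar 31, 1994 + 5 weeks = May 5, 1994.
Orbit insertion is achieved: May 5, 1994 + 1 week = May 12, 1994.

May 12, 1994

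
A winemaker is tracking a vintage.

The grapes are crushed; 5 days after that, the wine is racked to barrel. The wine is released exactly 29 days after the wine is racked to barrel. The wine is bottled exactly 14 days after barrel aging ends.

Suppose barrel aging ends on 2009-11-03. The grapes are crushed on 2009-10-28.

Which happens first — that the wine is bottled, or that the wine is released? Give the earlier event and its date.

Barrel aging ends: Nov 3, 2009.
The wine is bottled: Nov 3, 2009 + 14 days = Nov 17, 2009.
The grapes are crushed: Oct 28, 2009.
The wine is racked to barrel: Oct 28, 2009 + 5 days = Nov 2, 2009.
The wine is released: Nov 2, 2009 + 29 days = Dec 1, 2009.
Comparing: the wine is bottled on Nov 17, 2009 vs the wine is released on Dec 1, 2009. Earlier: the wine is bottled.

The wine is bottled — 2009-11-17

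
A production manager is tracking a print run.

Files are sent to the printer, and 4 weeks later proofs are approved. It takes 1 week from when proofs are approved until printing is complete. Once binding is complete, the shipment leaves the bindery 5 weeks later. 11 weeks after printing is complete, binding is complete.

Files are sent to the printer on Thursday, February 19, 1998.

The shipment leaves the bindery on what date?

Files are sent to the printer: Feb 19, 1998.
Proofs are approved: Feb 19, 1998 + 4 weeks = Mar 19, 1998.
Printing is complete: Mar 19, 1998 + 1 week = Mar 26, 1998.
Binding is complete: Mar 26, 1998 + 11 weeks = Jun 11, 1998.
The shipment leaves the bindery: Jun 11, 1998 + 5 weeks = Jul 16, 1998.

Thursday, July 16, 1998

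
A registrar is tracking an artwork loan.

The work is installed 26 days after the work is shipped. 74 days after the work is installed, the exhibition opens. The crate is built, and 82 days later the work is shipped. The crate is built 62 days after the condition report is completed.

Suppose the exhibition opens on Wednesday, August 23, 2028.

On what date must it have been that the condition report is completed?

The exhibition opens: Aug 23, 2028.
The work is installed: Aug 23, 2028 − 74 days = Jun 10, 2028.
The work is shipped: Jun 10, 2028 − 26 days = May 15, 2028.
The crate is built: May 15, 2028 − 82 days = Feb 23, 2028.
The condition report is completed: Feb 23, 2028 − 62 days = Dec 23, 2027.

Thursday, December 23, 2027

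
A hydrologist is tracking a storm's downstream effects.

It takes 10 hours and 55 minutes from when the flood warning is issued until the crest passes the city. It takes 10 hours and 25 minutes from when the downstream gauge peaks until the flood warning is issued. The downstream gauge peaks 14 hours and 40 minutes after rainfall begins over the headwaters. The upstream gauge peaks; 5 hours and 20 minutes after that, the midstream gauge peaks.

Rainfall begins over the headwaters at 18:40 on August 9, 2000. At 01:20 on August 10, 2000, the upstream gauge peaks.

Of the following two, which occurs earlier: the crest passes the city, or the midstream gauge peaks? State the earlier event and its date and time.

The midstream gauge peaks — 06:40 on August 10, 2000

Rainfall begins over the headwaters: 18:40 Aug 9, 2000.
The downstream gauge peaks: 18:40 Aug 9, 2000 + 14h40m = 09:20 Aug 10, 2000.
The flood warning is issued: 09:20 Aug 10, 2000 + 10h25m = 19:45 Aug 10, 2000.
The crest passes the city: 19:45 Aug 10, 2000 + 10h55m = 06:40 Aug 11, 2000.
The upstream gauge peaks: 01:20 Aug 10, 2000.
The midstream gauge peaks: 01:20 Aug 10, 2000 + 5h20m = 06:40 Aug 10, 2000.
Comparing: the crest passes the city at 06:40 Aug 11, 2000 vs the midstream gauge peaks at 06:40 Aug 10, 2000. Earlier: the midstream gauge peaks.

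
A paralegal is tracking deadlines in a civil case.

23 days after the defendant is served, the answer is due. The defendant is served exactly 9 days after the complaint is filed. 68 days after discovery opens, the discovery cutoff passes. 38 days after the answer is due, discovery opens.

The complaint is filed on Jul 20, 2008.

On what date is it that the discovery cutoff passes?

The complaint is filed: Jul 20, 2008.
The defendant is served: Jul 20, 2008 + 9 days = Jul 29, 2008.
The answer is due: Jul 29, 2008 + 23 days = Aug 21, 2008.
Discovery opens: Aug 21, 2008 + 38 days = Sep 28, 2008.
The discovery cutoff passes: Sep 28, 2008 + 68 days = Dec 5, 2008.

Dec 5, 2008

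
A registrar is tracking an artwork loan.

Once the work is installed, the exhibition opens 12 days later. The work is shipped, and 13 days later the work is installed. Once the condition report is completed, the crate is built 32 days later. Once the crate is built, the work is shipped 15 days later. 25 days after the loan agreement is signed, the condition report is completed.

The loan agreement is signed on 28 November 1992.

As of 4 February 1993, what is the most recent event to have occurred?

The loan agreement is signed: Nov 28, 1992.
The condition report is completed: Nov 28, 1992 + 25 days = Dec 23, 1992.
The crate is built: Dec 23, 1992 + 32 days = Jan 24, 1993.
The work is shipped: Jan 24, 1993 + 15 days = Feb 8, 1993.
The work is installed: Feb 8, 1993 + 13 days = Feb 21, 1993.
The exhibition opens: Feb 21, 1993 + 12 days = Mar 5, 1993.
Feb 4, 1993 falls between when the crate is built (Jan 24, 1993) and when the work is shipped (Feb 8, 1993).

The crate is built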